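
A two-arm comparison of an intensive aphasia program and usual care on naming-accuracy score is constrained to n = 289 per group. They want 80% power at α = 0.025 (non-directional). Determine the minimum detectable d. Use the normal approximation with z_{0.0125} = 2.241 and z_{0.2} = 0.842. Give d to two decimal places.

For two independent groups of n = 289 each: d_min = (z_{α/2} + z_β)·√(2/n).
z-sum = 2.241 + 0.842 = 3.083.
d_min = 3.083 × √(2/289) = 3.083 × 0.0832 = 0.256.

d_min ≈ 0.26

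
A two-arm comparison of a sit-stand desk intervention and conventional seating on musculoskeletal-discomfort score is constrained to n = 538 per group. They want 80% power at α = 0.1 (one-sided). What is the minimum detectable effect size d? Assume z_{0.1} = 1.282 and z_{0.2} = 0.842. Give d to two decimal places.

For two independent groups of n = 538 each: d_min = (z_{α} + z_β)·√(2/n).
z-sum = 1.282 + 0.842 = 2.124.
d_min = 2.124 × √(2/538) = 2.124 × 0.0610 = 0.130.

d_min ≈ 0.13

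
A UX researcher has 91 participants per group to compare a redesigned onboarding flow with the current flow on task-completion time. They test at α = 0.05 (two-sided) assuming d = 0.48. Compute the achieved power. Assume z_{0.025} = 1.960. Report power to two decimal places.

For two equal groups, power = Φ(d·√(n/2) − z_{α/2}).
d·√(n/2) = 0.48 × √(91/2) = 0.48 × 6.745 = 3.238.
z_β = 3.238 − 1.960 = 1.278.
Power = Φ(1.278) = 0.899.

power ≈ 0.90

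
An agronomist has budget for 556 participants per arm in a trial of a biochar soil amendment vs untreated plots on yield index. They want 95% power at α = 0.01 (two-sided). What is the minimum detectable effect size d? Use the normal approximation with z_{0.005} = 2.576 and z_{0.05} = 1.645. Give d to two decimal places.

For two independent groups of n = 556 each: d_min = (z_{α/2} + z_β)·√(2/n).
z-sum = 2.576 + 1.645 = 4.221.
d_min = 4.221 × √(2/556) = 4.221 × 0.0600 = 0.253.

d_min ≈ 0.25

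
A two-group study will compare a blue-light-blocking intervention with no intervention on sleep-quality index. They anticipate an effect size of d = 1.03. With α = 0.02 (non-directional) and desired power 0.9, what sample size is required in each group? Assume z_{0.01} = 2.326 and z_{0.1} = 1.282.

n = 25 per group

For two independent groups with equal n: n = 2·((z_{α/2} + z_β) / d)².
z_{α/2} + z_β = 2.326 + 1.282 = 3.608.
n = 2 × (3.608 / 1.03)² = 2 × 3.503² = 2 × 12.27 = 24.5.
Round up to the next whole participant.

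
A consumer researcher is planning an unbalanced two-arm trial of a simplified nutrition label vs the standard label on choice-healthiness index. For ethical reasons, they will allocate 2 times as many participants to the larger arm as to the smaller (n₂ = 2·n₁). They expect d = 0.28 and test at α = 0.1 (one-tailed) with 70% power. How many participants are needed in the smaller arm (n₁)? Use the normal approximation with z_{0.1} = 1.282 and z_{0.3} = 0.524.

With allocation ratio k = n₂/n₁ = 2, Var(x̄₁−x̄₂) = σ²(1/n₁ + 1/(k·n₁)) = σ²·(k+1)/(k·n₁).
So n₁ = (1 + 1/k)·((z_{α} + z_β)/d)² = 1.500 × (1.806/0.28)².
n₁ = 1.500 × 41.60 = 62.4.
Round up: n₁ = 63, giving n₂ = 2 × 63 = 126.

n₁ = 63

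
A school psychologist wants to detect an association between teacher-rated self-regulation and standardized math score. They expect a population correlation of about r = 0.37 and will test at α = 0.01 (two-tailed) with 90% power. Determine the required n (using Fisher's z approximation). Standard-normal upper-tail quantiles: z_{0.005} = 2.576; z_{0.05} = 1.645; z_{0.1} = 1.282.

Fisher's z: C = ½·ln((1+r)/(1−r)) = ½·ln(2.1746) = 0.3884.
n = ((z_{α/2} + z_β)/C)² + 3.
(2.576 + 1.282) / 0.3884 = 3.858 / 0.3884 = 9.933.
n = 9.933² + 3 = 98.67 + 3 = 101.7.
Round up.

n = 102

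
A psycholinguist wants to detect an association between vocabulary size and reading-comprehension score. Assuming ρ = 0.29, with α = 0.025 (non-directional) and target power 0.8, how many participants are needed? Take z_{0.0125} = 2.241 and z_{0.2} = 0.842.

Fisher's z: C = ½·ln((1+r)/(1−r)) = ½·ln(1.8169) = 0.2986.
n = ((z_{α/2} + z_β)/C)² + 3.
(2.241 + 0.842) / 0.2986 = 3.083 / 0.2986 = 10.325.
n = 10.325² + 3 = 106.60 + 3 = 109.6.
Round up.

n = 110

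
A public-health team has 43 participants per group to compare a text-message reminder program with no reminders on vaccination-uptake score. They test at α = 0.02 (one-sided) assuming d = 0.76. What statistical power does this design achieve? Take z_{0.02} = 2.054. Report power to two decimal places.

power ≈ 0.93

For two equal groups, power = Φ(d·√(n/2) − z_{α}).
d·√(n/2) = 0.76 × √(43/2) = 0.76 × 4.637 = 3.524.
z_β = 3.524 − 2.054 = 1.470.
Power = Φ(1.470) = 0.929.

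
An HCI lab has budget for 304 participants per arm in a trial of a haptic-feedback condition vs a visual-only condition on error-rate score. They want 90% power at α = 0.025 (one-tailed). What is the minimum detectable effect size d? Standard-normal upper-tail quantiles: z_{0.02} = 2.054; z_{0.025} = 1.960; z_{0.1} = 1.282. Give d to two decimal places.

d_min ≈ 0.26

For two independent groups of n = 304 each: d_min = (z_{α} + z_β)·√(2/n).
z-sum = 1.960 + 1.282 = 3.242.
d_min = 3.242 × √(2/304) = 3.242 × 0.0811 = 0.263.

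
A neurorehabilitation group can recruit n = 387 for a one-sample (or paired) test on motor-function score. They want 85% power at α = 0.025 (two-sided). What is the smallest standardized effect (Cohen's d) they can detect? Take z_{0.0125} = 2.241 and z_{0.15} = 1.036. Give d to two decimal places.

For a single sample (or paired design) of n = 387: d_min = (z_{α/2} + z_β)/√n.
z-sum = 2.241 + 1.036 = 3.277.
d_min = 3.277 / √387 = 3.277 / 19.672 = 0.167.

d_min ≈ 0.17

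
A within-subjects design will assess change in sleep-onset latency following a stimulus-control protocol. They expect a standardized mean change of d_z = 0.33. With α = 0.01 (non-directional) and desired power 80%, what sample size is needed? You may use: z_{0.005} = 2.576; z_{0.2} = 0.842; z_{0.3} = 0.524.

n = 108 pairs

For a paired (one-sample on differences) test: n = ((z_{α/2} + z_β) / d)².
z_{α/2} + z_β = 2.576 + 0.842 = 3.418.
n = (3.418 / 0.33)² = 10.358² = 107.28.
Round up.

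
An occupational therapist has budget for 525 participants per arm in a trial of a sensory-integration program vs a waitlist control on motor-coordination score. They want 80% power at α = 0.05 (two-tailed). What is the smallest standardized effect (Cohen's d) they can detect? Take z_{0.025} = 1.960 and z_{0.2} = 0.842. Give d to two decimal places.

For two independent groups of n = 525 each: d_min = (z_{α/2} + z_β)·√(2/n).
z-sum = 1.960 + 0.842 = 2.802.
d_min = 2.802 × √(2/525) = 2.802 × 0.0617 = 0.173.

d_min ≈ 0.17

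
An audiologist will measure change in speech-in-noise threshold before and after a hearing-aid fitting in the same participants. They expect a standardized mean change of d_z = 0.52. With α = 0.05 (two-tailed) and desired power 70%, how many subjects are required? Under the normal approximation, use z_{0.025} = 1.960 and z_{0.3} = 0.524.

n = 23 pairs

For a paired (one-sample on differences) test: n = ((z_{α/2} + z_β) / d)².
z_{α/2} + z_β = 1.960 + 0.524 = 2.484.
n = (2.484 / 0.52)² = 4.777² = 22.82.
Round up.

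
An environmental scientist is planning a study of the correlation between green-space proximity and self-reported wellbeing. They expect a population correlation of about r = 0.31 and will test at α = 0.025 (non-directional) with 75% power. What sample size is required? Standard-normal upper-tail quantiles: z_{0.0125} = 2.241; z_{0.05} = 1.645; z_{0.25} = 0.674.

n = 86

Fisher's z: C = ½·ln((1+r)/(1−r)) = ½·ln(1.8986) = 0.3205.
n = ((z_{α/2} + z_β)/C)² + 3.
(2.241 + 0.674) / 0.3205 = 2.915 / 0.3205 = 9.095.
n = 9.095² + 3 = 82.72 + 3 = 85.7.
Round up.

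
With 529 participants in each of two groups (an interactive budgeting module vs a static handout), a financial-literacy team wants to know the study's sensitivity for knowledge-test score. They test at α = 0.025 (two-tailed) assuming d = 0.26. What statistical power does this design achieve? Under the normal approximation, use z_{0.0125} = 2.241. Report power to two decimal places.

For two equal groups, power = Φ(d·√(n/2) − z_{α/2}).
d·√(n/2) = 0.26 × √(529/2) = 0.26 × 16.263 = 4.228.
z_β = 4.228 − 2.241 = 1.987.
Power = Φ(1.987) = 0.977.

power ≈ 0.98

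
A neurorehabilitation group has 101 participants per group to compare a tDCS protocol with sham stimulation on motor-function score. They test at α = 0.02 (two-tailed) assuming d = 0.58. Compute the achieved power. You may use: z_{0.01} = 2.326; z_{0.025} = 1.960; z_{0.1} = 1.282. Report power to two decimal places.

power ≈ 0.96

For two equal groups, power = Φ(d·√(n/2) − z_{α/2}).
d·√(n/2) = 0.58 × √(101/2) = 0.58 × 7.106 = 4.122.
z_β = 4.122 − 2.326 = 1.796.
Power = Φ(1.796) = 0.964.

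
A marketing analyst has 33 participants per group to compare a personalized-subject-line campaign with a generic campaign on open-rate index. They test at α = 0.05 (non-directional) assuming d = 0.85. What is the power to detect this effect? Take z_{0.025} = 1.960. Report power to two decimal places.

For two equal groups, power = Φ(d·√(n/2) − z_{α/2}).
d·√(n/2) = 0.85 × √(33/2) = 0.85 × 4.062 = 3.453.
z_β = 3.453 − 1.960 = 1.493.
Power = Φ(1.493) = 0.932.

power ≈ 0.93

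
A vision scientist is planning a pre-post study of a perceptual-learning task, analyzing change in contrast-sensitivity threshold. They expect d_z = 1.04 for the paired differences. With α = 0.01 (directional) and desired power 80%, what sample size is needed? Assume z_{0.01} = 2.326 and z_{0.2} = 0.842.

For a paired (one-sample on differences) test: n = ((z_{α} + z_β) / d)².
z_{α} + z_β = 2.326 + 0.842 = 3.168.
n = (3.168 / 1.04)² = 3.046² = 9.28.
Round up.

n = 10 pairs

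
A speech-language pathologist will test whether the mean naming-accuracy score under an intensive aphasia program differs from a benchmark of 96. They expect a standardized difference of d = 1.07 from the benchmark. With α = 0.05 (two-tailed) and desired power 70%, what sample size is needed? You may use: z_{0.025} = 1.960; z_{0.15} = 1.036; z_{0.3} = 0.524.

n = 6

For a one-sample test: n = ((z_{α/2} + z_β) / d)².
z_{α/2} + z_β = 1.960 + 0.524 = 2.484.
n = (2.484 / 1.07)² = 2.321² = 5.39.
Round up.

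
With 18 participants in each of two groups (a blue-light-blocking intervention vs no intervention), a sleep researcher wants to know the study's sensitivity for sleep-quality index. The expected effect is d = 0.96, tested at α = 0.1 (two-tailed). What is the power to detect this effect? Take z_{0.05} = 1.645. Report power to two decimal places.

power ≈ 0.89

For two equal groups, power = Φ(d·√(n/2) − z_{α/2}).
d·√(n/2) = 0.96 × √(18/2) = 0.96 × 3.000 = 2.880.
z_β = 2.880 − 1.645 = 1.235.
Power = Φ(1.235) = 0.892.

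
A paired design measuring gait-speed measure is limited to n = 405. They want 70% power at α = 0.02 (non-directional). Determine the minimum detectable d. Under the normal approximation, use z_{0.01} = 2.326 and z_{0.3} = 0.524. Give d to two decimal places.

For a single sample (or paired design) of n = 405: d_min = (z_{α/2} + z_β)/√n.
z-sum = 2.326 + 0.524 = 2.850.
d_min = 2.850 / √405 = 2.850 / 20.125 = 0.142.

d_min ≈ 0.14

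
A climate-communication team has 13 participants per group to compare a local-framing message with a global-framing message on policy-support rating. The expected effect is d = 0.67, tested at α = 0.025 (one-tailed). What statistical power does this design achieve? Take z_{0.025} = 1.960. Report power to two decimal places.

power ≈ 0.40

For two equal groups, power = Φ(d·√(n/2) − z_{α}).
d·√(n/2) = 0.67 × √(13/2) = 0.67 × 2.550 = 1.708.
z_β = 1.708 − 1.960 = -0.252.
Power = Φ(-0.252) = 0.401.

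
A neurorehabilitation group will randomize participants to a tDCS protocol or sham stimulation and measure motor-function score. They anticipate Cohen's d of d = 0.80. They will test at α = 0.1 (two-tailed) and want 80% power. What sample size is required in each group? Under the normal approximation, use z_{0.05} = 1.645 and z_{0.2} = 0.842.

n = 20 per group

For two independent groups with equal n: n = 2·((z_{α/2} + z_β) / d)².
z_{α/2} + z_β = 1.645 + 0.842 = 2.487.
n = 2 × (2.487 / 0.80)² = 2 × 3.109² = 2 × 9.66 = 19.3.
Round up to the next whole participant.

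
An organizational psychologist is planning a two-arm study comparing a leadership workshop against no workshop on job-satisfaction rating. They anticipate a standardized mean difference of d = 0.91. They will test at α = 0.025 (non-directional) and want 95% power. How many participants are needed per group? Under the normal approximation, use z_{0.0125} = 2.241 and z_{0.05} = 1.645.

n = 37 per group

For two independent groups with equal n: n = 2·((z_{α/2} + z_β) / d)².
z_{α/2} + z_β = 2.241 + 1.645 = 3.886.
n = 2 × (3.886 / 0.91)² = 2 × 4.270² = 2 × 18.24 = 36.5.
Round up to the next whole participant.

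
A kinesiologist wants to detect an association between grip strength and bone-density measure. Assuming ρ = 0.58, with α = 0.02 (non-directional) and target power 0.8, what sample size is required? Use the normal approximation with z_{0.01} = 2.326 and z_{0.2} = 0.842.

Fisher's z: C = ½·ln((1+r)/(1−r)) = ½·ln(3.7619) = 0.6625.
n = ((z_{α/2} + z_β)/C)² + 3.
(2.326 + 0.842) / 0.6625 = 3.168 / 0.6625 = 4.782.
n = 4.782² + 3 = 22.87 + 3 = 25.9.
Round up.

n = 26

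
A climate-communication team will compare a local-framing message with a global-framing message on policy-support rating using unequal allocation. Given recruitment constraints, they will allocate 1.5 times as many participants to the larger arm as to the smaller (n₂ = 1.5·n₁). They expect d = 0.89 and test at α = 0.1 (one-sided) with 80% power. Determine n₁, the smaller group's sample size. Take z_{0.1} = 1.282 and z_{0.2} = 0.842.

n₁ = 10

With allocation ratio k = n₂/n₁ = 1.5, Var(x̄₁−x̄₂) = σ²(1/n₁ + 1/(k·n₁)) = σ²·(k+1)/(k·n₁).
So n₁ = (1 + 1/k)·((z_{α} + z_β)/d)² = 1.667 × (2.124/0.89)².
n₁ = 1.667 × 5.70 = 9.5.
Round up: n₁ = 10, giving n₂ = 1.5 × 10 = 15.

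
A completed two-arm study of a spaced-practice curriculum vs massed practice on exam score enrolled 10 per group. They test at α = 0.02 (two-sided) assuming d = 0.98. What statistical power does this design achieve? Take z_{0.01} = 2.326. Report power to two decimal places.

For two equal groups, power = Φ(d·√(n/2) − z_{α/2}).
d·√(n/2) = 0.98 × √(10/2) = 0.98 × 2.236 = 2.191.
z_β = 2.191 − 2.326 = -0.135.
Power = Φ(-0.135) = 0.446.

power ≈ 0.45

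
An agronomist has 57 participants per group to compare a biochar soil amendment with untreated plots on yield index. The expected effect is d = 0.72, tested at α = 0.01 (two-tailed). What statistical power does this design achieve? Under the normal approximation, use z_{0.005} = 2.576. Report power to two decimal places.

power ≈ 0.90

For two equal groups, power = Φ(d·√(n/2) − z_{α/2}).
d·√(n/2) = 0.72 × √(57/2) = 0.72 × 5.339 = 3.844.
z_β = 3.844 − 2.576 = 1.268.
Power = Φ(1.268) = 0.898.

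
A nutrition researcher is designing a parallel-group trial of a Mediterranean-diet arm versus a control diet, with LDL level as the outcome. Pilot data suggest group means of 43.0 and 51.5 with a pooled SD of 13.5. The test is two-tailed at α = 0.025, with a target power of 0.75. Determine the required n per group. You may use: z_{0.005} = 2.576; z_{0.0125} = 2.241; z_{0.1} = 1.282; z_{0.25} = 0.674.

Cohen's d = |M₁ − M₂| / SD_pooled = |43.0 − 51.5| / 13.5 = 8.5 / 13.5 = 0.630.
For two independent groups with equal n: n = 2·((z_{α/2} + z_β) / d)².
z_{α/2} + z_β = 2.241 + 0.674 = 2.915.
n = 2 × (2.915 / 0.630)² = 2 × 4.627² = 2 × 21.41 = 42.8.
Round up to the next whole participant.

n = 43 per group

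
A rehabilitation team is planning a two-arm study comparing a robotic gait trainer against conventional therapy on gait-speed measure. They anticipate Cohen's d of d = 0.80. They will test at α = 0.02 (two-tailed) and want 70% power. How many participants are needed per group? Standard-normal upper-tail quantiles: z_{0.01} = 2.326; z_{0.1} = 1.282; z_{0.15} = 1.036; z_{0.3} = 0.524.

n = 26 per group

For two independent groups with equal n: n = 2·((z_{α/2} + z_β) / d)².
z_{α/2} + z_β = 2.326 + 0.524 = 2.850.
n = 2 × (2.850 / 0.80)² = 2 × 3.562² = 2 × 12.69 = 25.4.
Round up to the next whole participant.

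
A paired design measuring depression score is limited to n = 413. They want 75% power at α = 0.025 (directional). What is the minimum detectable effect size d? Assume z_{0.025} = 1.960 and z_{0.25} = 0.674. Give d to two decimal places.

For a single sample (or paired design) of n = 413: d_min = (z_{α} + z_β)/√n.
z-sum = 1.960 + 0.674 = 2.634.
d_min = 2.634 / √413 = 2.634 / 20.322 = 0.130.

d_min ≈ 0.13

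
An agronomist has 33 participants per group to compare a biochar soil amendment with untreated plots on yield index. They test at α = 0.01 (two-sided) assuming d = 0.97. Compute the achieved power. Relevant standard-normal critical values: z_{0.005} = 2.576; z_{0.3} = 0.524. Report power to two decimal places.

For two equal groups, power = Φ(d·√(n/2) − z_{α/2}).
d·√(n/2) = 0.97 × √(33/2) = 0.97 × 4.062 = 3.940.
z_β = 3.940 − 2.576 = 1.364.
Power = Φ(1.364) = 0.914.

power ≈ 0.91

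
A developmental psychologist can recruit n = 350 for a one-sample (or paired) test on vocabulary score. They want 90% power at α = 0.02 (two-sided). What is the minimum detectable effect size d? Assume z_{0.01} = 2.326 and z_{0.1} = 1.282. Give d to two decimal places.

For a single sample (or paired design) of n = 350: d_min = (z_{α/2} + z_β)/√n.
z-sum = 2.326 + 1.282 = 3.608.
d_min = 3.608 / √350 = 3.608 / 18.708 = 0.193.

d_min ≈ 0.19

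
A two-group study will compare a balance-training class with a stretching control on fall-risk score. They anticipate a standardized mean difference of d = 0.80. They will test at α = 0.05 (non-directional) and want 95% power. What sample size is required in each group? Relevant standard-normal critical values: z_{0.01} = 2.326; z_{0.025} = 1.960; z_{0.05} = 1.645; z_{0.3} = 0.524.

For two independent groups with equal n: n = 2·((z_{α/2} + z_β) / d)².
z_{α/2} + z_β = 1.960 + 1.645 = 3.605.
n = 2 × (3.605 / 0.80)² = 2 × 4.506² = 2 × 20.31 = 40.6.
Round up to the next whole participant.

n = 41 per group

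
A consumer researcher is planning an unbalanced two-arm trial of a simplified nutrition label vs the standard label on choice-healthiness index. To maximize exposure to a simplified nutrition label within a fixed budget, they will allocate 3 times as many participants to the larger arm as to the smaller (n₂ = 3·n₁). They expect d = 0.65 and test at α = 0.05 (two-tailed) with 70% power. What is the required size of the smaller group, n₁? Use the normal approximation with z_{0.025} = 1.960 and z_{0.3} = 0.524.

With allocation ratio k = n₂/n₁ = 3, Var(x̄₁−x̄₂) = σ²(1/n₁ + 1/(k·n₁)) = σ²·(k+1)/(k·n₁).
So n₁ = (1 + 1/k)·((z_{α/2} + z_β)/d)² = 1.333 × (2.484/0.65)².
n₁ = 1.333 × 14.60 = 19.5.
Round up: n₁ = 20, giving n₂ = 3 × 20 = 60.

n₁ = 20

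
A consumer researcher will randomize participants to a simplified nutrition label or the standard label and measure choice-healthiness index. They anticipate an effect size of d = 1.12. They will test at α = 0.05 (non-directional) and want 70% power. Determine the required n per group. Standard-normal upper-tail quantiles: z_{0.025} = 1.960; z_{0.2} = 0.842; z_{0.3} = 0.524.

For two independent groups with equal n: n = 2·((z_{α/2} + z_β) / d)².
z_{α/2} + z_β = 1.960 + 0.524 = 2.484.
n = 2 × (2.484 / 1.12)² = 2 × 2.218² = 2 × 4.92 = 9.8.
Round up to the next whole participant.

n = 10 per group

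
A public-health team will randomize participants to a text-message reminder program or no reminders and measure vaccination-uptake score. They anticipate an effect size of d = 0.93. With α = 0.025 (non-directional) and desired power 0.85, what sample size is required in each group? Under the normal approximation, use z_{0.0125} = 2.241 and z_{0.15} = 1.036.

n = 25 per group

For two independent groups with equal n: n = 2·((z_{α/2} + z_β) / d)².
z_{α/2} + z_β = 2.241 + 1.036 = 3.277.
n = 2 × (3.277 / 0.93)² = 2 × 3.524² = 2 × 12.42 = 24.8.
Round up to the next whole participant.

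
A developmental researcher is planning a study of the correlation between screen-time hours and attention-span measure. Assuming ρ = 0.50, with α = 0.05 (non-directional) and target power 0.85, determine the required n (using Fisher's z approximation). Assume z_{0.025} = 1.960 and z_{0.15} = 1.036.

Fisher's z: C = ½·ln((1+r)/(1−r)) = ½·ln(3.0000) = 0.5493.
n = ((z_{α/2} + z_β)/C)² + 3.
(1.960 + 1.036) / 0.5493 = 2.996 / 0.5493 = 5.454.
n = 5.454² + 3 = 29.75 + 3 = 32.7.
Round up.

n = 33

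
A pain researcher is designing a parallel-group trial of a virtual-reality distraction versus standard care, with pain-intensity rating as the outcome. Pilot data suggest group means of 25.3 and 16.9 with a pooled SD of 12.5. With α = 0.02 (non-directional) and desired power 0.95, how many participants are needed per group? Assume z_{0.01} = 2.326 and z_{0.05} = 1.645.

n = 70 per group

Cohen's d = |M₁ − M₂| / SD_pooled = |25.3 − 16.9| / 12.5 = 8.4 / 12.5 = 0.672.
For two independent groups with equal n: n = 2·((z_{α/2} + z_β) / d)².
z_{α/2} + z_β = 2.326 + 1.645 = 3.971.
n = 2 × (3.971 / 0.672)² = 2 × 5.909² = 2 × 34.92 = 69.8.
Round up to the next whole participant.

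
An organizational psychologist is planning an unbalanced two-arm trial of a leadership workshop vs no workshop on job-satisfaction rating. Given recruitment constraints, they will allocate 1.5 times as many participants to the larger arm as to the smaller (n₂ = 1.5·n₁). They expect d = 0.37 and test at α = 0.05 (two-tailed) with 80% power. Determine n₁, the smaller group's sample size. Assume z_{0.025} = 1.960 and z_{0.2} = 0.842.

n₁ = 96

With allocation ratio k = n₂/n₁ = 1.5, Var(x̄₁−x̄₂) = σ²(1/n₁ + 1/(k·n₁)) = σ²·(k+1)/(k·n₁).
So n₁ = (1 + 1/k)·((z_{α/2} + z_β)/d)² = 1.667 × (2.802/0.37)².
n₁ = 1.667 × 57.35 = 95.6.
Round up: n₁ = 96, giving n₂ = 1.5 × 96 = 144.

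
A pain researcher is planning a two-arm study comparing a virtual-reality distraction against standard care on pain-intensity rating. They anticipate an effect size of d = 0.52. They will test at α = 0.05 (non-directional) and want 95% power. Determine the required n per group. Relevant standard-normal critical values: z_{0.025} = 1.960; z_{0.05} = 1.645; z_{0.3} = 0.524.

n = 97 per group

For two independent groups with equal n: n = 2·((z_{α/2} + z_β) / d)².
z_{α/2} + z_β = 1.960 + 1.645 = 3.605.
n = 2 × (3.605 / 0.52)² = 2 × 6.933² = 2 × 48.06 = 96.1.
Round up to the next whole participant.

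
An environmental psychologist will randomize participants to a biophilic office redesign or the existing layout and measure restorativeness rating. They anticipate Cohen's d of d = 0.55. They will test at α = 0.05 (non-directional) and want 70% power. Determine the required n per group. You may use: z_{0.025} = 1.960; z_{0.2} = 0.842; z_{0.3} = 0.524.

n = 41 per group

For two independent groups with equal n: n = 2·((z_{α/2} + z_β) / d)².
z_{α/2} + z_β = 1.960 + 0.524 = 2.484.
n = 2 × (2.484 / 0.55)² = 2 × 4.516² = 2 × 20.40 = 40.8.
Round up to the next whole participant.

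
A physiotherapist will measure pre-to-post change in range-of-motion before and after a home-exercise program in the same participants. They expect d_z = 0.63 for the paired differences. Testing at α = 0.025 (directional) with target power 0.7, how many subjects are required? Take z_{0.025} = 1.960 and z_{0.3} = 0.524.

For a paired (one-sample on differences) test: n = ((z_{α} + z_β) / d)².
z_{α} + z_β = 1.960 + 0.524 = 2.484.
n = (2.484 / 0.63)² = 3.943² = 15.55.
Round up.

n = 16 pairs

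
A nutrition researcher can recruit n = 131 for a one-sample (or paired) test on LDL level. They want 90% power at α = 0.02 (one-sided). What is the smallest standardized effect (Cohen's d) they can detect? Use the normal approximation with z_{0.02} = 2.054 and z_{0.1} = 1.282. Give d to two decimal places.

d_min ≈ 0.29

For a single sample (or paired design) of n = 131: d_min = (z_{α} + z_β)/√n.
z-sum = 2.054 + 1.282 = 3.336.
d_min = 3.336 / √131 = 3.336 / 11.446 = 0.291.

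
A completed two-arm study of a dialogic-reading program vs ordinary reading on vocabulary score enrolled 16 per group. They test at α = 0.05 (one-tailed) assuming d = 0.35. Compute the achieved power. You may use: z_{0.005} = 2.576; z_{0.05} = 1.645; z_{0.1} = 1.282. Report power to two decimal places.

For two equal groups, power = Φ(d·√(n/2) − z_{α}).
d·√(n/2) = 0.35 × √(16/2) = 0.35 × 2.828 = 0.990.
z_β = 0.990 − 1.645 = -0.655.
Power = Φ(-0.655) = 0.256.

power ≈ 0.26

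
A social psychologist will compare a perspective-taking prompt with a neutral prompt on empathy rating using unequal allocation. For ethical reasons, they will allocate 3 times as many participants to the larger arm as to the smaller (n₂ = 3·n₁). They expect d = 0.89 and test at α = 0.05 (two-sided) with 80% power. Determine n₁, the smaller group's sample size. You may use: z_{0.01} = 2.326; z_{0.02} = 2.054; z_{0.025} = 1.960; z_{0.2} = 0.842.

With allocation ratio k = n₂/n₁ = 3, Var(x̄₁−x̄₂) = σ²(1/n₁ + 1/(k·n₁)) = σ²·(k+1)/(k·n₁).
So n₁ = (1 + 1/k)·((z_{α/2} + z_β)/d)² = 1.333 × (2.802/0.89)².
n₁ = 1.333 × 9.91 = 13.2.
Round up: n₁ = 14, giving n₂ = 3 × 14 = 42.

n₁ = 14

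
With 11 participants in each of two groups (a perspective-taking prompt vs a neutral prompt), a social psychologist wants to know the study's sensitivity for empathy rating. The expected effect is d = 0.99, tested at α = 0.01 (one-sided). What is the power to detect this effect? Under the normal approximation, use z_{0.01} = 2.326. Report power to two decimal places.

For two equal groups, power = Φ(d·√(n/2) − z_{α}).
d·√(n/2) = 0.99 × √(11/2) = 0.99 × 2.345 = 2.322.
z_β = 2.322 − 2.326 = -0.004.
Power = Φ(-0.004) = 0.498.

power ≈ 0.50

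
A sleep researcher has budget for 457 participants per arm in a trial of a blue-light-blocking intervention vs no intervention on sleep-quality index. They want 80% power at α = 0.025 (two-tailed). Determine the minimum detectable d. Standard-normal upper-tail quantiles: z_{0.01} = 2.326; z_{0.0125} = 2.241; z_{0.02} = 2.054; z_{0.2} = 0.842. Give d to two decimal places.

d_min ≈ 0.20

For two independent groups of n = 457 each: d_min = (z_{α/2} + z_β)·√(2/n).
z-sum = 2.241 + 0.842 = 3.083.
d_min = 3.083 × √(2/457) = 3.083 × 0.0662 = 0.204.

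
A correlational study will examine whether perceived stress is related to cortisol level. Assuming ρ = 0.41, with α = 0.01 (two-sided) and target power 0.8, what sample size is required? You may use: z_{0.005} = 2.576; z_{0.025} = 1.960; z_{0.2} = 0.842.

Fisher's z: C = ½·ln((1+r)/(1−r)) = ½·ln(2.3898) = 0.4356.
n = ((z_{α/2} + z_β)/C)² + 3.
(2.576 + 0.842) / 0.4356 = 3.418 / 0.4356 = 7.847.
n = 7.847² + 3 = 61.57 + 3 = 64.6.
Round up.

n = 65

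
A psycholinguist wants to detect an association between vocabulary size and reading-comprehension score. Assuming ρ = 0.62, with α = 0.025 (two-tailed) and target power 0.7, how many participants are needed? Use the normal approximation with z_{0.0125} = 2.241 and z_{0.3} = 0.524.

Fisher's z: C = ½·ln((1+r)/(1−r)) = ½·ln(4.2632) = 0.7250.
n = ((z_{α/2} + z_β)/C)² + 3.
(2.241 + 0.524) / 0.7250 = 2.765 / 0.7250 = 3.814.
n = 3.814² + 3 = 14.55 + 3 = 17.5.
Round up.

n = 18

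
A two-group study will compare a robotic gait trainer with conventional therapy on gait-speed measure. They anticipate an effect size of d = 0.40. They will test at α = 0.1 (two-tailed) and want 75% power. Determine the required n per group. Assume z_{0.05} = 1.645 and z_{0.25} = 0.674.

For two independent groups with equal n: n = 2·((z_{α/2} + z_β) / d)².
z_{α/2} + z_β = 1.645 + 0.674 = 2.319.
n = 2 × (2.319 / 0.40)² = 2 × 5.797² = 2 × 33.61 = 67.2.
Round up to the next whole participant.

n = 68 per group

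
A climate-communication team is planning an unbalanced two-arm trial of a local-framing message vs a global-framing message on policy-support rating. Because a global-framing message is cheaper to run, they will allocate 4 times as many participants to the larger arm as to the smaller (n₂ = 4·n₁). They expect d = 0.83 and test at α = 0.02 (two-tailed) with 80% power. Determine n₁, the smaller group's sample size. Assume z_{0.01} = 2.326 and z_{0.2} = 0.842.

With allocation ratio k = n₂/n₁ = 4, Var(x̄₁−x̄₂) = σ²(1/n₁ + 1/(k·n₁)) = σ²·(k+1)/(k·n₁).
So n₁ = (1 + 1/k)·((z_{α/2} + z_β)/d)² = 1.250 × (3.168/0.83)².
n₁ = 1.250 × 14.57 = 18.2.
Round up: n₁ = 19, giving n₂ = 4 × 19 = 76.

n₁ = 19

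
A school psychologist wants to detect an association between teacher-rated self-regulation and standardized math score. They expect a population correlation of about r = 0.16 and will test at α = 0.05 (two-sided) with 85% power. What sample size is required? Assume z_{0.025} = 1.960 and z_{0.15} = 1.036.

n = 348

Fisher's z: C = ½·ln((1+r)/(1−r)) = ½·ln(1.3810) = 0.1614.
n = ((z_{α/2} + z_β)/C)² + 3.
(1.960 + 1.036) / 0.1614 = 2.996 / 0.1614 = 18.563.
n = 18.563² + 3 = 344.57 + 3 = 347.6.
Round up.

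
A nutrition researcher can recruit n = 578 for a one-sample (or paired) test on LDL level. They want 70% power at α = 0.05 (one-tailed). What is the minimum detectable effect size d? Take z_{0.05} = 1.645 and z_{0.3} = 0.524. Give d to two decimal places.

For a single sample (or paired design) of n = 578: d_min = (z_{α} + z_β)/√n.
z-sum = 1.645 + 0.524 = 2.169.
d_min = 2.169 / √578 = 2.169 / 24.042 = 0.090.

d_min ≈ 0.09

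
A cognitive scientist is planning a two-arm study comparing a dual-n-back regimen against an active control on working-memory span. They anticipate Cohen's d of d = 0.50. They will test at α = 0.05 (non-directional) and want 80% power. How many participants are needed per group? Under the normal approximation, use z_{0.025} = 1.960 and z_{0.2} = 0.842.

n = 63 per group

For two independent groups with equal n: n = 2·((z_{α/2} + z_β) / d)².
z_{α/2} + z_β = 1.960 + 0.842 = 2.802.
n = 2 × (2.802 / 0.50)² = 2 × 5.604² = 2 × 31.40 = 62.8.
Round up to the next whole participant.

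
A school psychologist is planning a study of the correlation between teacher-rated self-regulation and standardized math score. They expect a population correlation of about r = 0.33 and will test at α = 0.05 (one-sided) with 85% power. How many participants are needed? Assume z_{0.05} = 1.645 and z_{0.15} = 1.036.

Fisher's z: C = ½·ln((1+r)/(1−r)) = ½·ln(1.9851) = 0.3428.
n = ((z_{α} + z_β)/C)² + 3.
(1.645 + 1.036) / 0.3428 = 2.681 / 0.3428 = 7.821.
n = 7.821² + 3 = 61.17 + 3 = 64.2.
Round up.

n = 65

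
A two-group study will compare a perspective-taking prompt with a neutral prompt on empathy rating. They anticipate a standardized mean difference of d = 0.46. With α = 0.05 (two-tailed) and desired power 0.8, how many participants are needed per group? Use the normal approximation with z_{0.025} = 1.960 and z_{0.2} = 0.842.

For two independent groups with equal n: n = 2·((z_{α/2} + z_β) / d)².
z_{α/2} + z_β = 1.960 + 0.842 = 2.802.
n = 2 × (2.802 / 0.46)² = 2 × 6.091² = 2 × 37.10 = 74.2.
Round up to the next whole participant.

n = 75 per group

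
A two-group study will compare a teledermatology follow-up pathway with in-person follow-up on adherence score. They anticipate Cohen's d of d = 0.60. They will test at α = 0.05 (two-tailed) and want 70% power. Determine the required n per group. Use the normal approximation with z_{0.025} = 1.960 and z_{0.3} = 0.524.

n = 35 per group

For two independent groups with equal n: n = 2·((z_{α/2} + z_β) / d)².
z_{α/2} + z_β = 1.960 + 0.524 = 2.484.
n = 2 × (2.484 / 0.60)² = 2 × 4.140² = 2 × 17.14 = 34.3.
Round up to the next whole participant.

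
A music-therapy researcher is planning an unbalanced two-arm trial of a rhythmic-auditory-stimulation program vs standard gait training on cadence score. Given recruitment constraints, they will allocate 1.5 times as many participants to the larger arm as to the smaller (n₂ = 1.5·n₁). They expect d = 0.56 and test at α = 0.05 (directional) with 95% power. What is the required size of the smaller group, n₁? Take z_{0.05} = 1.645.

With allocation ratio k = n₂/n₁ = 1.5, Var(x̄₁−x̄₂) = σ²(1/n₁ + 1/(k·n₁)) = σ²·(k+1)/(k·n₁).
So n₁ = (1 + 1/k)·((z_{α} + z_β)/d)² = 1.667 × (3.290/0.56)².
n₁ = 1.667 × 34.52 = 57.5.
Round up: n₁ = 58, giving n₂ = 1.5 × 58 = 87.

n₁ = 58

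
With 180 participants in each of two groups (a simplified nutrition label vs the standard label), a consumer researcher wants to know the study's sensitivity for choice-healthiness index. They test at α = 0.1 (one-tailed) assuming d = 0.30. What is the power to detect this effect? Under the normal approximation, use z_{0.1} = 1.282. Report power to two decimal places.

For two equal groups, power = Φ(d·√(n/2) − z_{α}).
d·√(n/2) = 0.30 × √(180/2) = 0.30 × 9.487 = 2.846.
z_β = 2.846 − 1.282 = 1.564.
Power = Φ(1.564) = 0.941.

power ≈ 0.94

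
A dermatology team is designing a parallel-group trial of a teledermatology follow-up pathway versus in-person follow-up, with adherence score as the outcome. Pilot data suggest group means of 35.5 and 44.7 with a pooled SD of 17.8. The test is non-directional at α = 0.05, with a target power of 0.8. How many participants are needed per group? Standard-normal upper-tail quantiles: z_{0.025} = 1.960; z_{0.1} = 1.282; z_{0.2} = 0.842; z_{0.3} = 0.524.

Cohen's d = |M₁ − M₂| / SD_pooled = |35.5 − 44.7| / 17.8 = 9.2 / 17.8 = 0.517.
For two independent groups with equal n: n = 2·((z_{α/2} + z_β) / d)².
z_{α/2} + z_β = 1.960 + 0.842 = 2.802.
n = 2 × (2.802 / 0.517)² = 2 × 5.420² = 2 × 29.37 = 58.7.
Round up to the next whole participant.

n = 59 per group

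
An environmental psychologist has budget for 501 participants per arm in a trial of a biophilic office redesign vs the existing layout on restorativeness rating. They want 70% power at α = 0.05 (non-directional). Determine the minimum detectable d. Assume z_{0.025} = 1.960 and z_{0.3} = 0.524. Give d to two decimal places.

For two independent groups of n = 501 each: d_min = (z_{α/2} + z_β)·√(2/n).
z-sum = 1.960 + 0.524 = 2.484.
d_min = 2.484 × √(2/501) = 2.484 × 0.0632 = 0.157.

d_min ≈ 0.16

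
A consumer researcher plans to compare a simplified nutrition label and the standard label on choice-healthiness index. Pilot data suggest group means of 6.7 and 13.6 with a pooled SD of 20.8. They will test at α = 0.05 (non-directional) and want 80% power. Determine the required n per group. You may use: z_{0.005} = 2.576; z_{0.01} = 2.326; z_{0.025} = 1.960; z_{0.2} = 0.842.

Cohen's d = |M₁ − M₂| / SD_pooled = |6.7 − 13.6| / 20.8 = 6.9 / 20.8 = 0.332.
For two independent groups with equal n: n = 2·((z_{α/2} + z_β) / d)².
z_{α/2} + z_β = 1.960 + 0.842 = 2.802.
n = 2 × (2.802 / 0.332)² = 2 × 8.440² = 2 × 71.23 = 142.5.
Round up to the next whole participant.

n = 143 per group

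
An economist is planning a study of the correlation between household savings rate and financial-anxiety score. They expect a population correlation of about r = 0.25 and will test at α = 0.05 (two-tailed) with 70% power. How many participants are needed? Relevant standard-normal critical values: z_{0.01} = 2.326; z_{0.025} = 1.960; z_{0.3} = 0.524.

n = 98

Fisher's z: C = ½·ln((1+r)/(1−r)) = ½·ln(1.6667) = 0.2554.
n = ((z_{α/2} + z_β)/C)² + 3.
(1.960 + 0.524) / 0.2554 = 2.484 / 0.2554 = 9.726.
n = 9.726² + 3 = 94.59 + 3 = 97.6.
Round up.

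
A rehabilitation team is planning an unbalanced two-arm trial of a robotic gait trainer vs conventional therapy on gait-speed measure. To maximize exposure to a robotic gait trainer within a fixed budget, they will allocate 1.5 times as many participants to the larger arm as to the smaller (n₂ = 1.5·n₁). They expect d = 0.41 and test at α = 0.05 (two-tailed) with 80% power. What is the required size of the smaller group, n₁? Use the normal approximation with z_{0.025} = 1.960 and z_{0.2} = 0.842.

With allocation ratio k = n₂/n₁ = 1.5, Var(x̄₁−x̄₂) = σ²(1/n₁ + 1/(k·n₁)) = σ²·(k+1)/(k·n₁).
So n₁ = (1 + 1/k)·((z_{α/2} + z_β)/d)² = 1.667 × (2.802/0.41)².
n₁ = 1.667 × 46.71 = 77.8.
Round up: n₁ = 78, giving n₂ = 1.5 × 78 = 117.

n₁ = 78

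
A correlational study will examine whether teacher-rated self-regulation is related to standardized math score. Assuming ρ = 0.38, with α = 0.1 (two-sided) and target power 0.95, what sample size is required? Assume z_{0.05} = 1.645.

n = 71

Fisher's z: C = ½·ln((1+r)/(1−r)) = ½·ln(2.2258) = 0.4001.
n = ((z_{α/2} + z_β)/C)² + 3.
(1.645 + 1.645) / 0.4001 = 3.290 / 0.4001 = 8.223.
n = 8.223² + 3 = 67.62 + 3 = 70.6.
Round up.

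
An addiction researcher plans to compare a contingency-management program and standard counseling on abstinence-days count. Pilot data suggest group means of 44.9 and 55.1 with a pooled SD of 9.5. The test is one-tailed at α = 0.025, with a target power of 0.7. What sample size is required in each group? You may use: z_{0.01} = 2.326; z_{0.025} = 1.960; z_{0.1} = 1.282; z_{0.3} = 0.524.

n = 11 per group

Cohen's d = |M₁ − M₂| / SD_pooled = |44.9 − 55.1| / 9.5 = 10.2 / 9.5 = 1.074.
For two independent groups with equal n: n = 2·((z_{α} + z_β) / d)².
z_{α} + z_β = 1.960 + 0.524 = 2.484.
n = 2 × (2.484 / 1.074)² = 2 × 2.313² = 2 × 5.35 = 10.7.
Round up to the next whole participant.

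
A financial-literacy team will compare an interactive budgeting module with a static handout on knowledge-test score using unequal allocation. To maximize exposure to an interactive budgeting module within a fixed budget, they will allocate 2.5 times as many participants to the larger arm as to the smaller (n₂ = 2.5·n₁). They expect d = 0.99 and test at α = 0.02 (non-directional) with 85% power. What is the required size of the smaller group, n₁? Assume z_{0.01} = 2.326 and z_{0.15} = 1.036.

n₁ = 17

With allocation ratio k = n₂/n₁ = 2.5, Var(x̄₁−x̄₂) = σ²(1/n₁ + 1/(k·n₁)) = σ²·(k+1)/(k·n₁).
So n₁ = (1 + 1/k)·((z_{α/2} + z_β)/d)² = 1.400 × (3.362/0.99)².
n₁ = 1.400 × 11.53 = 16.1.
Round up: n₁ = 17, giving n₂ = ⌈2.5 × 17⌉ = ⌈42.5⌉ = 43.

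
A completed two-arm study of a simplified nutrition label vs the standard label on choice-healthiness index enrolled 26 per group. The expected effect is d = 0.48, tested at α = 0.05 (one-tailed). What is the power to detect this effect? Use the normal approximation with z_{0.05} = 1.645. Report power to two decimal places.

power ≈ 0.53

For two equal groups, power = Φ(d·√(n/2) − z_{α}).
d·√(n/2) = 0.48 × √(26/2) = 0.48 × 3.606 = 1.731.
z_β = 1.731 − 1.645 = 0.086.
Power = Φ(0.086) = 0.534.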